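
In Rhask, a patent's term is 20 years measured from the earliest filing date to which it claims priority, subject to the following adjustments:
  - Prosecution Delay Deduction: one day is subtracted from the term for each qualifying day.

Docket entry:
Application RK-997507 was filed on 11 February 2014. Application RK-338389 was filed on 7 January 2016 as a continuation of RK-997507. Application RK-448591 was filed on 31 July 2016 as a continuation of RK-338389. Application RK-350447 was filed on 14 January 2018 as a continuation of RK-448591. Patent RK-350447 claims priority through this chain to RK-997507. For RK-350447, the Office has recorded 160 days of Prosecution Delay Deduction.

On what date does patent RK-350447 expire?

Earliest priority filing: 11 February 2014.
Base term: 11 February 2014 + 20 years → 11 February 2034.
Prosecution Delay Deduction: −160 days → 4 September 2033.

September 4, 2033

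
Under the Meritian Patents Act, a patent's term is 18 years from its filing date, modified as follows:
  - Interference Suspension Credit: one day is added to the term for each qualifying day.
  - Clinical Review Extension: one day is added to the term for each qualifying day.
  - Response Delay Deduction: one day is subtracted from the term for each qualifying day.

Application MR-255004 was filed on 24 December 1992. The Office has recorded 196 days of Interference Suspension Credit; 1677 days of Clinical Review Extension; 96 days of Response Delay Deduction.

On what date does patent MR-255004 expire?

Base term: filing date + 18 years → 24 December 2010.
Interference Suspension Credit: +196 days → 8 July 2011.
Clinical Review Extension: +1677 days → 9 February 2016.
Response Delay Deduction: −96 days → 5 November 2015.

November 5, 2015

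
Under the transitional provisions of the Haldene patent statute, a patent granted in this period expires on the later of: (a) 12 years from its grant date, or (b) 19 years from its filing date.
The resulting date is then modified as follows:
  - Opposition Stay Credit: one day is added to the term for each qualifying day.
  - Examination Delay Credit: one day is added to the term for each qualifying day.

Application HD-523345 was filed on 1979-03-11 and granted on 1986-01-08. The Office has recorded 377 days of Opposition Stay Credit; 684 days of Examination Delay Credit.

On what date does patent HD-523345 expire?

February 4, 2001

(a) grant + 12 years → 8 January 1998.
(b) filing + 19 years → 11 March 1998.
Later of the two: 11 March 1998.
Opposition Stay Credit: +377 days → 23 March 1999.
Examination Delay Credit: +684 days → 4 February 2001.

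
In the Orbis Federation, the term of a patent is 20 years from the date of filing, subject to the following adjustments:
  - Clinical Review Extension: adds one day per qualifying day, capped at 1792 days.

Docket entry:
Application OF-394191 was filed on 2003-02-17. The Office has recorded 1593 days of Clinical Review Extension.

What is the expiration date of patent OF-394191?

June 29, 2027

Base term: filing date + 20 years → 17 February 2023.
Clinical Review Extension: 1593 days (within the 1792-day cap) → +1593 days → 29 June 2027.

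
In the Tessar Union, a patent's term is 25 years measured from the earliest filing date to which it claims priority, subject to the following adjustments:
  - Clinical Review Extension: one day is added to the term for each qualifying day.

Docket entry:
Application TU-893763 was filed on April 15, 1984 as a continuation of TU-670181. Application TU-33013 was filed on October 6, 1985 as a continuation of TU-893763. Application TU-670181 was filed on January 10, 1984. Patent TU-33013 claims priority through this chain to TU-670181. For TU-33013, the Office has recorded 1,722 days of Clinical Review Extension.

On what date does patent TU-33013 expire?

September 28, 2013

Earliest priority filing: 10 January 1984.
Base term: 10 January 1984 + 25 years → 10 January 2009.
Clinical Review Extension: +1722 days → 28 September 2013.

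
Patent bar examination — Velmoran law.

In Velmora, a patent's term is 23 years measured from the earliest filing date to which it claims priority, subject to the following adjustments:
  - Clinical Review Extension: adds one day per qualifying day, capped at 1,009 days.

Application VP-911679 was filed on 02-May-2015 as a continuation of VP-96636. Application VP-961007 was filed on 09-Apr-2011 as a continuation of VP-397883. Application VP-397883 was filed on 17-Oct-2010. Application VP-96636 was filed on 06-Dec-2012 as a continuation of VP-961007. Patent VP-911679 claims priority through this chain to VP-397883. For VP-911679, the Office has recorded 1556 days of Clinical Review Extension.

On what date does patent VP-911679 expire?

Earliest priority filing: 17 October 2010.
Base term: 17 October 2010 + 23 years → 17 October 2033.
Clinical Review Extension: 1556 days claimed exceeds the 1009-day cap, so +1009 days → 22 July 2036.

July 22, 2036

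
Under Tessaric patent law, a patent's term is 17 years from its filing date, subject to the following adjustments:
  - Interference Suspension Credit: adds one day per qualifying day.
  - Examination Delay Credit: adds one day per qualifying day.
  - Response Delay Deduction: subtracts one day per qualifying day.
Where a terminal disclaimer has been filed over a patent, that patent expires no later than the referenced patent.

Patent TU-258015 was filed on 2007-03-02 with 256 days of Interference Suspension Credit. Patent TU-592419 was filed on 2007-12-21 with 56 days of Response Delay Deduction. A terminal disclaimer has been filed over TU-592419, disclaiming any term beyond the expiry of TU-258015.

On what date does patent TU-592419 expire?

2024-10-26

Natural term of TU-592419:
  Base: filing + 17 years → 21 December 2024.
  Response Delay Deduction: −56 days → 26 October 2024.
Expiry of referenced patent TU-258015:
  Base: filing + 17 years → 2 March 2024.
  Interference Suspension Credit: +256 days → 13 November 2024.
Terminal disclaimer: TU-592419 expires on the earlier of 26 October 2024 and 13 November 2024.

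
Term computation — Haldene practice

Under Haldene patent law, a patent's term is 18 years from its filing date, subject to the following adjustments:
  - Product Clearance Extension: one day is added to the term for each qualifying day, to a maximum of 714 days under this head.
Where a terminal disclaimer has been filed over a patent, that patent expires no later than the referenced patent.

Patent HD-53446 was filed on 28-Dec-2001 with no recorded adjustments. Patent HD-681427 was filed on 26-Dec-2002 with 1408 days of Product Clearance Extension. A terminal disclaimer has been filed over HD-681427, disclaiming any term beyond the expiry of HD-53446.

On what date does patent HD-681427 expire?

Natural term of HD-681427:
  Base: filing + 18 years → 26 December 2020.
  Product Clearance Extension: 1408 days claimed exceeds the 714-day cap, so +714 days → 10 December 2022.
Expiry of referenced patent HD-53446:
  Base: filing + 18 years → 28 December 2019.
Terminal disclaimer: HD-681427 expires on the earlier of 10 December 2022 and 28 December 2019.

December 28, 2019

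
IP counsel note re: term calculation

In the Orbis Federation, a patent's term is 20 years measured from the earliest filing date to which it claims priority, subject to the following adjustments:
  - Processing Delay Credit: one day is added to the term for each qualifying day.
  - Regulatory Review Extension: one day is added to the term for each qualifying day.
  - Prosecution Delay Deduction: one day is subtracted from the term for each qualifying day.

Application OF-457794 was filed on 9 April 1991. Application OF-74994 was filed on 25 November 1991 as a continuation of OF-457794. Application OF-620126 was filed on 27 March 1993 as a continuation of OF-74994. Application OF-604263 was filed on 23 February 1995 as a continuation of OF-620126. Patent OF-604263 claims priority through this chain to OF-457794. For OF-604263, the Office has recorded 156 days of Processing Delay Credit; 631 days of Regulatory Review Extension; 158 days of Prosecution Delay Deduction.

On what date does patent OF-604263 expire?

Earliest priority filing: 9 April 1991.
Base term: 9 April 1991 + 20 years → 9 April 2011.
Processing Delay Credit: +156 days → 12 September 2011.
Regulatory Review Extension: +631 days → 4 June 2013.
Prosecution Delay Deduction: −158 days → 28 December 2012.

December 28, 2012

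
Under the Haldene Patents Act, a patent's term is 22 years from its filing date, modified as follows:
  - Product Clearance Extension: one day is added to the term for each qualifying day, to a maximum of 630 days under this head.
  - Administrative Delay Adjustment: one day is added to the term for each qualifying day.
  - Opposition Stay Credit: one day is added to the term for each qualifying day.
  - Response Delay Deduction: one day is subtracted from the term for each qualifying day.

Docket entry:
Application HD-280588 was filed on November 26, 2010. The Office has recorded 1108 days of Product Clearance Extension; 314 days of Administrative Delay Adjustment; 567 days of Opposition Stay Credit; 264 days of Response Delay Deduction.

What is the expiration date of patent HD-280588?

April 26, 2036

Base term: filing date + 22 years → 26 November 2032.
Product Clearance Extension: 1108 days claimed exceeds the 630-day cap, so +630 days → 18 August 2034.
Administrative Delay Adjustment: +314 days → 28 June 2035.
Opposition Stay Credit: +567 days → 15 January 2037.
Response Delay Deduction: −264 days → 26 April 2036.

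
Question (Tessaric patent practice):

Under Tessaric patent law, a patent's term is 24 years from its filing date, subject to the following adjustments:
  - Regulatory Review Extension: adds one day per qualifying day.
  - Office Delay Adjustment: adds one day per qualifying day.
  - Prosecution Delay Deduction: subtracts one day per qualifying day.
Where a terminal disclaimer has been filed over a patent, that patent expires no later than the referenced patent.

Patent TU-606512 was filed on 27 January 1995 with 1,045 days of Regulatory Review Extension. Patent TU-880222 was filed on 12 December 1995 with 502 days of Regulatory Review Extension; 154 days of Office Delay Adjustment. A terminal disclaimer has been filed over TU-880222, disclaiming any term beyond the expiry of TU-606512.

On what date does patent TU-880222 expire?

Natural term of TU-880222:
  Base: filing + 24 years → 12 December 2019.
  Regulatory Review Extension: +502 days → 27 April 2021.
  Office Delay Adjustment: +154 days → 28 September 2021.
Expiry of referenced patent TU-606512:
  Base: filing + 24 years → 27 January 2019.
  Regulatory Review Extension: +1045 days → 7 December 2021.
Terminal disclaimer: TU-880222 expires on the earlier of 28 September 2021 and 7 December 2021.

September 28, 2021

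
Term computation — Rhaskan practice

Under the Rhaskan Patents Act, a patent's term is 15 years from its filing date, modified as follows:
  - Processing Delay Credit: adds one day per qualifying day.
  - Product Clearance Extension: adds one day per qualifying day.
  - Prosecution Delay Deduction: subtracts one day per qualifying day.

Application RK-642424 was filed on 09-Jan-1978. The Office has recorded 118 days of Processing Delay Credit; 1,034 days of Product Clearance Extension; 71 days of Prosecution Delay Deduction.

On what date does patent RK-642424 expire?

December 26, 1995

Base term: filing date + 15 years → 9 January 1993.
Processing Delay Credit: +118 days → 7 May 1993.
Product Clearance Extension: +1034 days → 6 March 1996.
Prosecution Delay Deduction: −71 days → 26 December 1995.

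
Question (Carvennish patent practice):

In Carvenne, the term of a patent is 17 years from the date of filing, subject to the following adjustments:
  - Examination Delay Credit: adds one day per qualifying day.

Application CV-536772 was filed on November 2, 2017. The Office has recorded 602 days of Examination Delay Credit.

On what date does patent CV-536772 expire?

Base term: filing date + 17 years → 2 November 2034.
Examination Delay Credit: +602 days → 26 June 2036.

2036-06-26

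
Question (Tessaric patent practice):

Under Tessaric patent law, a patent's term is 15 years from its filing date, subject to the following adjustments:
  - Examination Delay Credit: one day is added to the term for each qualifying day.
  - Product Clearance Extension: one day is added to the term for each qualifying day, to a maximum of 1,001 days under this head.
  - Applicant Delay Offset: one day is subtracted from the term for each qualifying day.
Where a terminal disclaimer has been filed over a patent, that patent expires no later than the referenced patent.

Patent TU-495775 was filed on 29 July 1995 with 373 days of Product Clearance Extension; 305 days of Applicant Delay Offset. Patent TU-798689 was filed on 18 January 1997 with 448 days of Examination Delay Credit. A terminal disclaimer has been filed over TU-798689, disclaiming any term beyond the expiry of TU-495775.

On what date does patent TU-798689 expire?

Natural term of TU-798689:
  Base: filing + 15 years → 18 January 2012.
  Examination Delay Credit: +448 days → 10 April 2013.
Expiry of referenced patent TU-495775:
  Base: filing + 15 years → 29 July 2010.
  Product Clearance Extension: 373 days (within the 1001-day cap) → +373 days → 6 August 2011.
  Applicant Delay Offset: −305 days → 5 October 2010.
Terminal disclaimer: TU-798689 expires on the earlier of 10 April 2013 and 5 October 2010.

2010-10-05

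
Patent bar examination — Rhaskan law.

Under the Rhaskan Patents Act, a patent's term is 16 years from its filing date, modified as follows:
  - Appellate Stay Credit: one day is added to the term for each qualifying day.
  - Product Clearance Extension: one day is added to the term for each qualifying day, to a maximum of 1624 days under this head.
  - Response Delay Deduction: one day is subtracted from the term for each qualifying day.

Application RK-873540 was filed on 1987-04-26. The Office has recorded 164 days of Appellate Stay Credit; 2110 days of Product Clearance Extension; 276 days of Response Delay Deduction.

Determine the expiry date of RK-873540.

Base term: filing date + 16 years → 26 April 2003.
Appellate Stay Credit: +164 days → 7 October 2003.
Product Clearance Extension: 2110 days claimed exceeds the 1624-day cap, so +1624 days → 18 March 2008.
Response Delay Deduction: −276 days → 16 June 2007.

June 16, 2007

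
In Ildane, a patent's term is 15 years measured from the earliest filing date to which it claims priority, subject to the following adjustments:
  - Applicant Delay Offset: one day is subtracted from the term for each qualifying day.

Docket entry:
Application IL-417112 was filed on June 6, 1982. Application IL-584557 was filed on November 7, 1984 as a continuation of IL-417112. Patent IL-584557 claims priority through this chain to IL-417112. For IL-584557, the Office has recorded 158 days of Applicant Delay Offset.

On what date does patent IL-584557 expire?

Earliest priority filing: 6 June 1982.
Base term: 6 June 1982 + 15 years → 6 June 1997.
Applicant Delay Offset: −158 days → 30 December 1996.

1996-12-30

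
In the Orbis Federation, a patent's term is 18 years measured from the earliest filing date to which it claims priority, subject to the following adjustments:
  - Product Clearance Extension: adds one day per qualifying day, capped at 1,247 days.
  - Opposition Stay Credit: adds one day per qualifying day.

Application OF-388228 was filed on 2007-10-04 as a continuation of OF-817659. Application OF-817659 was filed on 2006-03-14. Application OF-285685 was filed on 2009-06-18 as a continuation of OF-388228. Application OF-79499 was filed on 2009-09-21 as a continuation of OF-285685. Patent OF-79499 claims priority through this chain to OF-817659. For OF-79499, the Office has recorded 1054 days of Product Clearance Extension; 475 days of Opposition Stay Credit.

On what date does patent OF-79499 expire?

2028-05-21

Earliest priority filing: 14 March 2006.
Base term: 14 March 2006 + 18 years → 14 March 2024.
Product Clearance Extension: 1054 days (within the 1247-day cap) → +1054 days → 1 February 2027.
Opposition Stay Credit: +475 days → 21 May 2028.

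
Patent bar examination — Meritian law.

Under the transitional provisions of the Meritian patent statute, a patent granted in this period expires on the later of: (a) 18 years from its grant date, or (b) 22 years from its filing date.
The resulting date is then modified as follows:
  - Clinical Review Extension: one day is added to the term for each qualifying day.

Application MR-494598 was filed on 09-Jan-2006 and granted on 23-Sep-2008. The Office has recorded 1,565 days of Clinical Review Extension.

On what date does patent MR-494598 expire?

(a) grant + 18 years → 23 September 2026.
(b) filing + 22 years → 9 January 2028.
Later of the two: 9 January 2028.
Clinical Review Extension: +1565 days → 22 April 2032.

2032-04-22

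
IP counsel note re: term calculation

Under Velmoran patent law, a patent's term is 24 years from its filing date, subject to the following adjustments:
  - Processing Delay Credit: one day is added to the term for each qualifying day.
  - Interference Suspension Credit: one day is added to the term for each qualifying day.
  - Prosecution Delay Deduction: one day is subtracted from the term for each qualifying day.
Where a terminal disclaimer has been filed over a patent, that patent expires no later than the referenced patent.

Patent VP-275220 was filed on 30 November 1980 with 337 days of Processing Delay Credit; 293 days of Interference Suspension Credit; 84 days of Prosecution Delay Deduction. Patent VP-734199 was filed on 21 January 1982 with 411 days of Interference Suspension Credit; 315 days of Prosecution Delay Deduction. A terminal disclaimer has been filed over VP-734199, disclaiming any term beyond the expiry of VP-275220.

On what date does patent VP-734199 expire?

Natural term of VP-734199:
  Base: filing + 24 years → 21 January 2006.
  Interference Suspension Credit: +411 days → 8 March 2007.
  Prosecution Delay Deduction: −315 days → 27 April 2006.
Expiry of referenced patent VP-275220:
  Base: filing + 24 years → 30 November 2004.
  Processing Delay Credit: +337 days → 2 November 2005.
  Interference Suspension Credit: +293 days → 22 August 2006.
  Prosecution Delay Deduction: −84 days → 30 May 2006.
Terminal disclaimer: VP-734199 expires on the earlier of 27 April 2006 and 30 May 2006.

2006-04-27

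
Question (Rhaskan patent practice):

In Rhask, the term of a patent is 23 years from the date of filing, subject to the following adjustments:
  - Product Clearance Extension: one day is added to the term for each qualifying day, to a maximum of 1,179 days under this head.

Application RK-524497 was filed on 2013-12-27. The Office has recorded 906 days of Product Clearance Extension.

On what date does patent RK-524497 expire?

June 21, 2039

Base term: filing date + 23 years → 27 December 2036.
Product Clearance Extension: 906 days (within the 1179-day cap) → +906 days → 21 June 2039.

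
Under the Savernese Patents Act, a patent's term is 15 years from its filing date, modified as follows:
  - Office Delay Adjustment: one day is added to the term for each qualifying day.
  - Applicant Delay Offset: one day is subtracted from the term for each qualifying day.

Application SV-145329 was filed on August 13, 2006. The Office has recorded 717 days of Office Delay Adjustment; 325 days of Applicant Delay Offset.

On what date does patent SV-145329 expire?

Base term: filing date + 15 years → 13 August 2021.
Office Delay Adjustment: +717 days → 31 July 2023.
Applicant Delay Offset: −325 days → 9 September 2022.

September 9, 2022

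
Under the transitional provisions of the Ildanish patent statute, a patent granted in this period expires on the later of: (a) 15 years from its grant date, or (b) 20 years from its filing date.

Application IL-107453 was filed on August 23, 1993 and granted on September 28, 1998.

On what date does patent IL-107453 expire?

(a) grant + 15 years → 28 September 2013.
(b) filing + 20 years → 23 August 2013.
Later of the two: 28 September 2013.

2013-09-28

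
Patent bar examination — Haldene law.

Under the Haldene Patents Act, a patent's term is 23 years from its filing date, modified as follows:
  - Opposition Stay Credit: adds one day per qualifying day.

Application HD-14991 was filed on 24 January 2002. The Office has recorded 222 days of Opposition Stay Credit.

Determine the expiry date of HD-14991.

2025-09-03

Base term: filing date + 23 years → 24 January 2025.
Opposition Stay Credit: +222 days → 3 September 2025.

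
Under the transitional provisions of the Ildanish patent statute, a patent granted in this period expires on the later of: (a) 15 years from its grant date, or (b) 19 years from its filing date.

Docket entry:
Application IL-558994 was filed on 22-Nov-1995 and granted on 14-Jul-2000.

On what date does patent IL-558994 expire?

(a) grant + 15 years → 14 July 2015.
(b) filing + 19 years → 22 November 2014.
Later of the two: 14 July 2015.

July 14, 2015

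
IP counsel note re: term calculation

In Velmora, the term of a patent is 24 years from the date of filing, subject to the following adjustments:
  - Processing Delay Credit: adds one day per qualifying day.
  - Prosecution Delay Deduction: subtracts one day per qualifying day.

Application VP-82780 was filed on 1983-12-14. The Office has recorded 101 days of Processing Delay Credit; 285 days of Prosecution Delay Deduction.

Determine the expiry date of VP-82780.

Base term: filing date + 24 years → 14 December 2007.
Processing Delay Credit: +101 days → 24 March 2008.
Prosecution Delay Deduction: −285 days → 13 June 2007.

2007-06-13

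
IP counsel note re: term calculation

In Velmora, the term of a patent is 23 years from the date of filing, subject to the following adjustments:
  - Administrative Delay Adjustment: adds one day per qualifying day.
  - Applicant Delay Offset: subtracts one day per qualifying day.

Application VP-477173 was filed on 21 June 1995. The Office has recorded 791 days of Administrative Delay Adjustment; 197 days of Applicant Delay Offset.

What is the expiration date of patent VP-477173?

February 5, 2020

Base term: filing date + 23 years → 21 June 2018.
Administrative Delay Adjustment: +791 days → 20 August 2020.
Applicant Delay Offset: −197 days → 5 February 2020.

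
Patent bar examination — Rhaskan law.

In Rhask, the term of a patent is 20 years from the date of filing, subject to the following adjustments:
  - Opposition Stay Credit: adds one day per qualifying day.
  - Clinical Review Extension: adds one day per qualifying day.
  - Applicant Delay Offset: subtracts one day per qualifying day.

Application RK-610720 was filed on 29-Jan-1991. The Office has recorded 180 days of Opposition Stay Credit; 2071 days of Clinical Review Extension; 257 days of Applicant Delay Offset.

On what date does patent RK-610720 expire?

2016-07-15

Base term: filing date + 20 years → 29 January 2011.
Opposition Stay Credit: +180 days → 28 July 2011.
Clinical Review Extension: +2071 days → 29 March 2017.
Applicant Delay Offset: −257 days → 15 July 2016.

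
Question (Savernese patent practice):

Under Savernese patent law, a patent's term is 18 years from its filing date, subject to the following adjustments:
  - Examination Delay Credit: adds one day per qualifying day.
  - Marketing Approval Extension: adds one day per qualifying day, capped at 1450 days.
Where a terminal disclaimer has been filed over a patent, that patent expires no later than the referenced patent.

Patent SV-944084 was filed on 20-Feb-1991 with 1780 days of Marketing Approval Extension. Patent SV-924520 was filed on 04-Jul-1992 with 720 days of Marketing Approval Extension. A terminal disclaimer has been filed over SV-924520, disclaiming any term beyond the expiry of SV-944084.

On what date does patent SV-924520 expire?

June 23, 2012

Natural term of SV-924520:
  Base: filing + 18 years → 4 July 2010.
  Marketing Approval Extension: 720 days (within the 1450-day cap) → +720 days → 23 June 2012.
Expiry of referenced patent SV-944084:
  Base: filing + 18 years → 20 February 2009.
  Marketing Approval Extension: 1780 days claimed exceeds the 1450-day cap, so +1450 days → 9 February 2013.
Terminal disclaimer: SV-924520 expires on the earlier of 23 June 2012 and 9 February 2013.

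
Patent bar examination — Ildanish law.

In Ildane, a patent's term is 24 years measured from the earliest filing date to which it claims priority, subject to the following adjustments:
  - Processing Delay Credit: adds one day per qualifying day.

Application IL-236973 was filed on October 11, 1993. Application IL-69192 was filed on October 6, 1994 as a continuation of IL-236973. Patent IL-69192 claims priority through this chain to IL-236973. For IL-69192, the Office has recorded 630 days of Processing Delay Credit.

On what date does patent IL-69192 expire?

Earliest priority filing: 11 October 1993.
Base term: 11 October 1993 + 24 years → 11 October 2017.
Processing Delay Credit: +630 days → 3 July 2019.

2019-07-03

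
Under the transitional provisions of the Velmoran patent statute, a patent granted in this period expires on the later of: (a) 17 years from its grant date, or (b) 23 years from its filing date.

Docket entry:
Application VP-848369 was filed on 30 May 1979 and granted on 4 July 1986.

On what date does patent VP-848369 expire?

July 4, 2003

(a) grant + 17 years → 4 July 2003.
(b) filing + 23 years → 30 May 2002.
Later of the two: 4 July 2003.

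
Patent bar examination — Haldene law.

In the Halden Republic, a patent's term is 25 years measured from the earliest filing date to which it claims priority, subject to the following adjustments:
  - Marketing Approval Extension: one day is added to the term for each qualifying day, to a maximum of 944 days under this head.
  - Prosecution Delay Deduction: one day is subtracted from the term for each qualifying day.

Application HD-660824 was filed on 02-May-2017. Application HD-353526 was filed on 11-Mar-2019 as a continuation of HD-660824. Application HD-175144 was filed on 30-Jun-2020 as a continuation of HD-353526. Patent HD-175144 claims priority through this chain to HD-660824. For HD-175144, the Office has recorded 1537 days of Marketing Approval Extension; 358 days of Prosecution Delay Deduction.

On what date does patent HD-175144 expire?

December 9, 2043

Earliest priority filing: 2 May 2017.
Base term: 2 May 2017 + 25 years → 2 May 2042.
Marketing Approval Extension: 1537 days claimed exceeds the 944-day cap, so +944 days → 1 December 2044.
Prosecution Delay Deduction: −358 days → 9 December 2043.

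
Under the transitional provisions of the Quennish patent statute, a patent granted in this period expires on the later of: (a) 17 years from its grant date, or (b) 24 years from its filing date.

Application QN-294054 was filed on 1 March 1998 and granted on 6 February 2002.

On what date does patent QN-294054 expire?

(a) grant + 17 years → 6 February 2019.
(b) filing + 24 years → 1 March 2022.
Later of the two: 1 March 2022.

2022-03-01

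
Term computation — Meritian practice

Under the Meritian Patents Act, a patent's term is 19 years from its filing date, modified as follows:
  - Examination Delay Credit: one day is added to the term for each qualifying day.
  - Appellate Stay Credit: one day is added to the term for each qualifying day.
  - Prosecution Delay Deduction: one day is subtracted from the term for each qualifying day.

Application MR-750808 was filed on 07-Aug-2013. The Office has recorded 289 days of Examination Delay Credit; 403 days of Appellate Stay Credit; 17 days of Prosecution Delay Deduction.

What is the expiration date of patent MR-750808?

2034-06-13

Base term: filing date + 19 years → 7 August 2032.
Examination Delay Credit: +289 days → 23 May 2033.
Appellate Stay Credit: +403 days → 30 June 2034.
Prosecution Delay Deduction: −17 days → 13 June 2034.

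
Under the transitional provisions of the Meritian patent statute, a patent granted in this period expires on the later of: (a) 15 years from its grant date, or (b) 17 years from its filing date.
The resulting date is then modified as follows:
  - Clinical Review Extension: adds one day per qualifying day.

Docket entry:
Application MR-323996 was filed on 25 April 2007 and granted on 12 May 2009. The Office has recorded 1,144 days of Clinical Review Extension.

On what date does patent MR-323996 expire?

(a) grant + 15 years → 12 May 2024.
(b) filing + 17 years → 25 April 2024.
Later of the two: 12 May 2024.
Clinical Review Extension: +1144 days → 30 June 2027.

June 30, 2027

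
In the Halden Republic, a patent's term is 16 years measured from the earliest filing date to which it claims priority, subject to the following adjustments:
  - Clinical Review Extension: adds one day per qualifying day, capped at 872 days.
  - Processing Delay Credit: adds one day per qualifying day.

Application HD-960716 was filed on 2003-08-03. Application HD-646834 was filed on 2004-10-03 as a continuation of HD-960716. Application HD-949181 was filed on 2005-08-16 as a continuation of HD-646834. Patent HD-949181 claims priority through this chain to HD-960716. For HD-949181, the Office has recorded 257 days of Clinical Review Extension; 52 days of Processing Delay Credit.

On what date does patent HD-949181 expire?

June 7, 2020

Earliest priority filing: 3 August 2003.
Base term: 3 August 2003 + 16 years → 3 August 2019.
Clinical Review Extension: 257 days (within the 872-day cap) → +257 days → 16 April 2020.
Processing Delay Credit: +52 days → 7 June 2020.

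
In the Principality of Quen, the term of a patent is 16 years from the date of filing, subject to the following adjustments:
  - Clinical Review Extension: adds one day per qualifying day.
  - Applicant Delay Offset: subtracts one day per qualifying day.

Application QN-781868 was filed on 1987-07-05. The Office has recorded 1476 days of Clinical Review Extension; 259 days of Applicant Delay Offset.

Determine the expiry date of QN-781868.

November 3, 2006

Base term: filing date + 16 years → 5 July 2003.
Clinical Review Extension: +1476 days → 20 July 2007.
Applicant Delay Offset: −259 days → 3 November 2006.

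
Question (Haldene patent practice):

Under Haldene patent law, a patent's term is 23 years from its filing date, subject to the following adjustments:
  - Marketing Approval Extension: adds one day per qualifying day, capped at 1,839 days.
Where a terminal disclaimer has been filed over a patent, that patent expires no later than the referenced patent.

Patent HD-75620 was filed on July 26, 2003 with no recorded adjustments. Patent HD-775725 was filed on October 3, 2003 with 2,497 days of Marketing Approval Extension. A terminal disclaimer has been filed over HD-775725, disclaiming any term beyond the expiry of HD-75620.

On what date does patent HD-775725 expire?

Natural term of HD-775725:
  Base: filing + 23 years → 3 October 2026.
  Marketing Approval Extension: 2497 days claimed exceeds the 1839-day cap, so +1839 days → 16 October 2031.
Expiry of referenced patent HD-75620:
  Base: filing + 23 years → 26 July 2026.
Terminal disclaimer: HD-775725 expires on the earlier of 16 October 2031 and 26 July 2026.

July 26, 2026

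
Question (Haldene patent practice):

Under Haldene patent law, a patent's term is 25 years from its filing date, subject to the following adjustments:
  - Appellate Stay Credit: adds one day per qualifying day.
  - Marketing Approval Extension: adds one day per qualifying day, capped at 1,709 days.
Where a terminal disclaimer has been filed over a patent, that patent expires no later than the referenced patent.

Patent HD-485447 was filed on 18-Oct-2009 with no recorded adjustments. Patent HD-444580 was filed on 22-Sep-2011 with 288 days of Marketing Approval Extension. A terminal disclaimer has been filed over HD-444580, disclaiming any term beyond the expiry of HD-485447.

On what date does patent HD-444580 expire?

Natural term of HD-444580:
  Base: filing + 25 years → 22 September 2036.
  Marketing Approval Extension: 288 days (within the 1709-day cap) → +288 days → 7 July 2037.
Expiry of referenced patent HD-485447:
  Base: filing + 25 years → 18 October 2034.
Terminal disclaimer: HD-444580 expires on the earlier of 7 July 2037 and 18 October 2034.

2034-10-18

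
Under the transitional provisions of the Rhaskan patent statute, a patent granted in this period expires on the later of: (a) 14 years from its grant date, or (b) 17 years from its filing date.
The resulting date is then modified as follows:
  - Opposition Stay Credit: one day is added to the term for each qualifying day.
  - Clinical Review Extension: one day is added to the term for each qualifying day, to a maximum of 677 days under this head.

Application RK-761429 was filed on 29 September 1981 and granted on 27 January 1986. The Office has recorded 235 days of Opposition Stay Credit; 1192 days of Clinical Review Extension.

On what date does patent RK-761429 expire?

July 27, 2002

(a) grant + 14 years → 27 January 2000.
(b) filing + 17 years → 29 September 1998.
Later of the two: 27 January 2000.
Opposition Stay Credit: +235 days → 18 September 2000.
Clinical Review Extension: 1192 days claimed exceeds the 677-day cap, so +677 days → 27 July 2002.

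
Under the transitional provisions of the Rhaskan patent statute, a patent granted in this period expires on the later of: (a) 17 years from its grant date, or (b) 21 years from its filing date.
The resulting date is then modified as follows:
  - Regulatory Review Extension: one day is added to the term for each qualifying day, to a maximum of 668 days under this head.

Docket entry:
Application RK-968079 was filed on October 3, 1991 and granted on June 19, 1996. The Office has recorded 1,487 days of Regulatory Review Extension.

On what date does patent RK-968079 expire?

(a) grant + 17 years → 19 June 2013.
(b) filing + 21 years → 3 October 2012.
Later of the two: 19 June 2013.
Regulatory Review Extension: 1487 days claimed exceeds the 668-day cap, so +668 days → 18 April 2015.

April 18, 2015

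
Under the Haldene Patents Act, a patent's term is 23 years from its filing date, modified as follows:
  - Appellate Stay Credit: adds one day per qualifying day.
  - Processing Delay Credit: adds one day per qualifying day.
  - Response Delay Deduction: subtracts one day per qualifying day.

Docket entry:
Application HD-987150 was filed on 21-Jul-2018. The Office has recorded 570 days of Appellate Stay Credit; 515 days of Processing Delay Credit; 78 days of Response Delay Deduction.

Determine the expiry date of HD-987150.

Base term: filing date + 23 years → 21 July 2041.
Appellate Stay Credit: +570 days → 11 February 2043.
Processing Delay Credit: +515 days → 10 July 2044.
Response Delay Deduction: −78 days → 23 April 2044.

April 23, 2044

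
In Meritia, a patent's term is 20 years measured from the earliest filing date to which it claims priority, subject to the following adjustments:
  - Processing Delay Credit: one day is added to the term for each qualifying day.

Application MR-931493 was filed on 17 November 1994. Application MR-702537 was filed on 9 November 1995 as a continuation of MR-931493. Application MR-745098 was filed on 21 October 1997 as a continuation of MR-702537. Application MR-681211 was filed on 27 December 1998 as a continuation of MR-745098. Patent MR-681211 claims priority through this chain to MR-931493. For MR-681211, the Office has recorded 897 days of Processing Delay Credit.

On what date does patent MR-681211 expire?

May 2, 2017

Earliest priority filing: 17 November 1994.
Base term: 17 November 1994 + 20 years → 17 November 2014.
Processing Delay Credit: +897 days → 2 May 2017.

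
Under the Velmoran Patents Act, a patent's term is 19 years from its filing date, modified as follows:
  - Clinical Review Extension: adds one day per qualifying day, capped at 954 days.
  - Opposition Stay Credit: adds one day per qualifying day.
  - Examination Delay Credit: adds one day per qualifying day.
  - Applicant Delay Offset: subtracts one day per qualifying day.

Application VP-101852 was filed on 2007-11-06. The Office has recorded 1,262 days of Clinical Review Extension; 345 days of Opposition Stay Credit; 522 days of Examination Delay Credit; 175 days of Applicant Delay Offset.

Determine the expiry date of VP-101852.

Base term: filing date + 19 years → 6 November 2026.
Clinical Review Extension: 1262 days claimed exceeds the 954-day cap, so +954 days → 17 June 2029.
Opposition Stay Credit: +345 days → 28 May 2030.
Examination Delay Credit: +522 days → 1 November 2031.
Applicant Delay Offset: −175 days → 10 May 2031.

May 10, 2031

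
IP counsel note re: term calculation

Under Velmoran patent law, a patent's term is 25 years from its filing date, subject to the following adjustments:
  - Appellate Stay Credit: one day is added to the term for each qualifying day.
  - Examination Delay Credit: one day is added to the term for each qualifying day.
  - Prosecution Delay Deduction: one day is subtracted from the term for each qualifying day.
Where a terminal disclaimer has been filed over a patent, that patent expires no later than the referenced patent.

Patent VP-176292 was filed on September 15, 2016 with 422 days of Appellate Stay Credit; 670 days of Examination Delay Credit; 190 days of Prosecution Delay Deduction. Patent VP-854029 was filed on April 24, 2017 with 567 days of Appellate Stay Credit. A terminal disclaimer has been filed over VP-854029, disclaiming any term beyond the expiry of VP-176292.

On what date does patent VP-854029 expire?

2043-11-12

Natural term of VP-854029:
  Base: filing + 25 years → 24 April 2042.
  Appellate Stay Credit: +567 days → 12 November 2043.
Expiry of referenced patent VP-176292:
  Base: filing + 25 years → 15 September 2041.
  Appellate Stay Credit: +422 days → 11 November 2042.
  Examination Delay Credit: +670 days → 11 September 2044.
  Prosecution Delay Deduction: −190 days → 5 March 2044.
Terminal disclaimer: VP-854029 expires on the earlier of 12 November 2043 and 5 March 2044.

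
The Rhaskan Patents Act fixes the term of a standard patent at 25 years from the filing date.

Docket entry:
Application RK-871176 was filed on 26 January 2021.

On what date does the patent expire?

Filing date + 25 years → 26 January 2046.

January 26, 2046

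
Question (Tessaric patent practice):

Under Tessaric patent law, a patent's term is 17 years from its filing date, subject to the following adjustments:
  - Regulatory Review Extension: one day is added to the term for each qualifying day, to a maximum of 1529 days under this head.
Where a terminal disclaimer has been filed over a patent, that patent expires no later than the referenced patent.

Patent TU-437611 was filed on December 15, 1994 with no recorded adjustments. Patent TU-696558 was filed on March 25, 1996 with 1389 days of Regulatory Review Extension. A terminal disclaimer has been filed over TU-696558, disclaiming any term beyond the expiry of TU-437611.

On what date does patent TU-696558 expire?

2011-12-15

Natural term of TU-696558:
  Base: filing + 17 years → 25 March 2013.
  Regulatory Review Extension: 1389 days (within the 1529-day cap) → +1389 days → 12 January 2017.
Expiry of referenced patent TU-437611:
  Base: filing + 17 years → 15 December 2011.
Terminal disclaimer: TU-696558 expires on the earlier of 12 January 2017 and 15 December 2011.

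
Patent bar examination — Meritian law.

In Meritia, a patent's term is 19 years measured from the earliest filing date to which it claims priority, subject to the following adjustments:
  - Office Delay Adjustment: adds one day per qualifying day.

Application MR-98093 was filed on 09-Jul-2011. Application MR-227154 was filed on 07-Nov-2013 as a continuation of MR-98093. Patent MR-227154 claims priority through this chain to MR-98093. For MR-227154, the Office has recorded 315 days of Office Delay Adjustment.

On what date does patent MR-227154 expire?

May 20, 2031

Earliest priority filing: 9 July 2011.
Base term: 9 July 2011 + 19 years → 9 July 2030.
Office Delay Adjustment: +315 days → 20 May 2031.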